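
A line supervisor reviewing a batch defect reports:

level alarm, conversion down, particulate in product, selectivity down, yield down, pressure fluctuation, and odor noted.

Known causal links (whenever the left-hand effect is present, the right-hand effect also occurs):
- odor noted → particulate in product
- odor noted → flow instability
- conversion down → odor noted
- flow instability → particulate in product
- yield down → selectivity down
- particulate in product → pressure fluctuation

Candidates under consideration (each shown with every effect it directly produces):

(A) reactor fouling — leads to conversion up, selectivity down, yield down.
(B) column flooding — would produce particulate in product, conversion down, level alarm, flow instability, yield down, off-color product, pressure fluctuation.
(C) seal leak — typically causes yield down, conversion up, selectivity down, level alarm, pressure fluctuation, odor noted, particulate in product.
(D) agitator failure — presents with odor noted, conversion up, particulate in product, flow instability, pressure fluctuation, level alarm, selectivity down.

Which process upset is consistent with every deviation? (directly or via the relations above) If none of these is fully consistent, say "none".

Checking each candidate against the observations:
(A) reactor fouling — level alarm ✗; conversion down ✗; particulate in product ✗; selectivity down ✓; yield down ✓; pressure fluctuation ✗; odor noted ✗
(B) column flooding — level alarm ✓; conversion down ✓; particulate in product ✓; selectivity down ✓ (via yield down → selectivity down); yield down ✓; pressure fluctuation ✓; odor noted ✓ (via conversion down → odor noted)
(C) seal leak — level alarm ✓; conversion down ✗; particulate in product ✓; selectivity down ✓; yield down ✓; pressure fluctuation ✓; odor noted ✓
(D) agitator failure — fails on conversion down, yield down (predicts conversion up, not conversion down)
(B) is the only candidate with no mismatches.

B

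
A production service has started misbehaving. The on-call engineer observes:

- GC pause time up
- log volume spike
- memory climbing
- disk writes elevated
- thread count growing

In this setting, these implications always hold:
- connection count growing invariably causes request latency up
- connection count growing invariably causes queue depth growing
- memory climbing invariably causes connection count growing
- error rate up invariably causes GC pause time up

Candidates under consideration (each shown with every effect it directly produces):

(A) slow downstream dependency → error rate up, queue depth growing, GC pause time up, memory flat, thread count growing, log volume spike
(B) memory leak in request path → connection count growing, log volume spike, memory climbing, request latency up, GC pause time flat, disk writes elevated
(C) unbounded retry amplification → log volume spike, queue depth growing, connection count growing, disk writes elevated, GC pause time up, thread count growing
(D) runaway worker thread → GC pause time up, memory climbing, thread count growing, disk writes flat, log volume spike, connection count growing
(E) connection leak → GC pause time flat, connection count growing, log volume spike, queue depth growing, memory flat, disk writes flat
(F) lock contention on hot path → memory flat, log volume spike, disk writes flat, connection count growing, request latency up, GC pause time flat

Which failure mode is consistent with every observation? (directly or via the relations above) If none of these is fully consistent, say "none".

For each candidate, compare predicted effects to what was observed:
(A) slow downstream dependency — GC pause time up yes; log volume spike yes; memory climbing NO; disk writes elevated NO; thread count growing yes
(B) memory leak in request path — GC pause time up NO; log volume spike yes; memory climbing yes; disk writes elevated yes; thread count growing NO
(C) unbounded retry amplification — does not account for memory climbing
(D) runaway worker thread — GC pause time up yes; log volume spike yes; memory climbing yes; disk writes elevated NO; thread count growing yes
(E) connection leak — fails on GC pause time up, memory climbing, disk writes elevated, thread count growing (predicts GC pause time flat, not GC pause time up; predicts memory flat, not memory climbing; predicts disk writes flat, not disk writes elevated)
(F) lock contention on hot path — GC pause time up NO; log volume spike yes; memory climbing NO; disk writes elevated NO; thread count growing NO
Every candidate fails on at least one observation.

none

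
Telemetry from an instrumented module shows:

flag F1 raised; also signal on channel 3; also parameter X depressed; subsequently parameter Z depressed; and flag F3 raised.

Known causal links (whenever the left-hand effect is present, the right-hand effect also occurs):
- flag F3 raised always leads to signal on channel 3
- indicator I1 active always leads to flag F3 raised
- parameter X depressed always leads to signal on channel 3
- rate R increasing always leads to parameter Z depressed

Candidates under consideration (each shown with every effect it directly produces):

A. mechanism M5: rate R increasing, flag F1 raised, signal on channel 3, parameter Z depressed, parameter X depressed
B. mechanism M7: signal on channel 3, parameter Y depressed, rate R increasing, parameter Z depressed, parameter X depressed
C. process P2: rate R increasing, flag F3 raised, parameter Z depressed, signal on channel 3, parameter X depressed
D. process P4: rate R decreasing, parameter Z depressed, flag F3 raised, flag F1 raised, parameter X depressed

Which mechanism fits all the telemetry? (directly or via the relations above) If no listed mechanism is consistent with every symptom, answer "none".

Testing each hypothesis:
(A) mechanism M5 — flag F1 raised match; signal on channel 3 match; parameter X depressed match; parameter Z depressed match; flag F3 raised miss
(B) mechanism M7 — does not account for flag F1 raised, flag F3 raised
(C) process P2 — flag F1 raised miss; signal on channel 3 match; parameter X depressed match; parameter Z depressed match; flag F3 raised match
(D) process P4 — flag F1 raised match; signal on channel 3 match (by parameter X depressed → signal on channel 3); parameter X depressed match; parameter Z depressed match; flag F3 raised match
(D) is the only candidate with no mismatches.

D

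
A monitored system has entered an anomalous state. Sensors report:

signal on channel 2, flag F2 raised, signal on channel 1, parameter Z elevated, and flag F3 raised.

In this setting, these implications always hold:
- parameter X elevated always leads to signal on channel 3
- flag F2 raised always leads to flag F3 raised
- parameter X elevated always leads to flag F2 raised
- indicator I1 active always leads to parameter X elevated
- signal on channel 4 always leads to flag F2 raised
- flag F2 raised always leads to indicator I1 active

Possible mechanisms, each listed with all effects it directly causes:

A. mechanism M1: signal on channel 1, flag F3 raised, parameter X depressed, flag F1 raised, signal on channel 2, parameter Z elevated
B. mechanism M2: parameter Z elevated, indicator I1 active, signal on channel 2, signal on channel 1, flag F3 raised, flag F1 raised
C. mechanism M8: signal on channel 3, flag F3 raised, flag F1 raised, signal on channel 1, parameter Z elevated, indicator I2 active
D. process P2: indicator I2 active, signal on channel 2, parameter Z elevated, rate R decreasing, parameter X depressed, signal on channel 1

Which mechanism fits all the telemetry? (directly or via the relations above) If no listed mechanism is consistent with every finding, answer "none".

B

Testing each hypothesis:
(A) mechanism M1 — does not account for flag F2 raised
(B) mechanism M2 — signal on channel 2 yes; flag F2 raised yes (through indicator I1 active → parameter X elevated → flag F2 raised); signal on channel 1 yes; parameter Z elevated yes; flag F3 raised yes
(C) mechanism M8 — does not account for signal on channel 2, flag F2 raised
(D) process P2 — does not account for flag F2 raised, flag F3 raised
(B) alone accounts for all the evidence.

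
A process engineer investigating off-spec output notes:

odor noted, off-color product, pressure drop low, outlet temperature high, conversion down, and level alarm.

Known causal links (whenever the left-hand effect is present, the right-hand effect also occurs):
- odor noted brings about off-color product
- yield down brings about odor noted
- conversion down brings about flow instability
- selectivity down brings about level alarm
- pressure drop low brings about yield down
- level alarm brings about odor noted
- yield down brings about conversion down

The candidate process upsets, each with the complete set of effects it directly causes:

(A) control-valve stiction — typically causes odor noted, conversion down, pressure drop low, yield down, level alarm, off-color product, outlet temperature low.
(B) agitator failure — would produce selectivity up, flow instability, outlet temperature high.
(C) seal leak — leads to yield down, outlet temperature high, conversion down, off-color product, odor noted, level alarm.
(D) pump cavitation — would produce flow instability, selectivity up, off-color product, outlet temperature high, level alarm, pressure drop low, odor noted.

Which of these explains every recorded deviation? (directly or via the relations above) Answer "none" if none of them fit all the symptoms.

Per-candidate check:
(A) control-valve stiction — odor noted +; off-color product +; pressure drop low +; outlet temperature high -; conversion down +; level alarm +
(B) agitator failure — odor noted -; off-color product -; pressure drop low -; outlet temperature high +; conversion down -; level alarm -
(C) seal leak — does not account for pressure drop low
(D) pump cavitation — odor noted +; off-color product +; pressure drop low +; outlet temperature high +; conversion down + (through pressure drop low → yield down → conversion down); level alarm +
(D) alone accounts for all the evidence.

D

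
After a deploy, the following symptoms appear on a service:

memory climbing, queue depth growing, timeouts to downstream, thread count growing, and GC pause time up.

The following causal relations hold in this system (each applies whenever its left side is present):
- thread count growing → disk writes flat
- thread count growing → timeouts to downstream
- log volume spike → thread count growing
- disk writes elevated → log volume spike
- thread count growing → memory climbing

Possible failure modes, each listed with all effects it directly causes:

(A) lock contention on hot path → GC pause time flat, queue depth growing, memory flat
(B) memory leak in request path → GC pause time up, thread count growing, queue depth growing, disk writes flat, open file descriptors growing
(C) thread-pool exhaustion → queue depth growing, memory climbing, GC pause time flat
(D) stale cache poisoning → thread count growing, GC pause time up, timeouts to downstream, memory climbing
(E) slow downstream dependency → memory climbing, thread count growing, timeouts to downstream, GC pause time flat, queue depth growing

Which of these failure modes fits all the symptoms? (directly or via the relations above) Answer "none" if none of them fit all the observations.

Testing each hypothesis:
(A) lock contention on hot path — memory climbing NO; queue depth growing yes; timeouts to downstream NO; thread count growing NO; GC pause time up NO
(B) memory leak in request path — memory climbing yes (via thread count growing → memory climbing); queue depth growing yes; timeouts to downstream yes (via thread count growing → timeouts to downstream); thread count growing yes; GC pause time up yes
(C) thread-pool exhaustion — memory climbing yes; queue depth growing yes; timeouts to downstream NO; thread count growing NO; GC pause time up NO
(D) stale cache poisoning — memory climbing yes; queue depth growing NO; timeouts to downstream yes; thread count growing yes; GC pause time up yes
(E) slow downstream dependency — memory climbing yes; queue depth growing yes; timeouts to downstream yes; thread count growing yes; GC pause time up NO
(B) is the only candidate with no mismatches.

B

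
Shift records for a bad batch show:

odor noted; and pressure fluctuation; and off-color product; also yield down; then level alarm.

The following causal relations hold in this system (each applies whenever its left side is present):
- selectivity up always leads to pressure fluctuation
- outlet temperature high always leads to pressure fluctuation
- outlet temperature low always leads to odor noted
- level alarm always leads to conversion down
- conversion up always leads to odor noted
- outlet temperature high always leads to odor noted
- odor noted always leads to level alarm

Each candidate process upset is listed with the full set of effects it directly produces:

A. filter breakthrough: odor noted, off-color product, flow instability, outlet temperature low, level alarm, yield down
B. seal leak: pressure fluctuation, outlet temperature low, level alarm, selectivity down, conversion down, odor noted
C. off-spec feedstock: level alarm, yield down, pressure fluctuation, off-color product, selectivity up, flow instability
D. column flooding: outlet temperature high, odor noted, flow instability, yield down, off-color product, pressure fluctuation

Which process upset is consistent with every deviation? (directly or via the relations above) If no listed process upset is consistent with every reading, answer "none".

Checking each candidate against the observations:
(A) filter breakthrough — does not account for pressure fluctuation
(B) seal leak — odor noted match; pressure fluctuation match; off-color product miss; yield down miss; level alarm match
(C) off-spec feedstock — odor noted miss; pressure fluctuation match; off-color product match; yield down match; level alarm match
(D) column flooding — accounts for every observation (level alarm by odor noted → level alarm)
(D) alone accounts for all the evidence.

D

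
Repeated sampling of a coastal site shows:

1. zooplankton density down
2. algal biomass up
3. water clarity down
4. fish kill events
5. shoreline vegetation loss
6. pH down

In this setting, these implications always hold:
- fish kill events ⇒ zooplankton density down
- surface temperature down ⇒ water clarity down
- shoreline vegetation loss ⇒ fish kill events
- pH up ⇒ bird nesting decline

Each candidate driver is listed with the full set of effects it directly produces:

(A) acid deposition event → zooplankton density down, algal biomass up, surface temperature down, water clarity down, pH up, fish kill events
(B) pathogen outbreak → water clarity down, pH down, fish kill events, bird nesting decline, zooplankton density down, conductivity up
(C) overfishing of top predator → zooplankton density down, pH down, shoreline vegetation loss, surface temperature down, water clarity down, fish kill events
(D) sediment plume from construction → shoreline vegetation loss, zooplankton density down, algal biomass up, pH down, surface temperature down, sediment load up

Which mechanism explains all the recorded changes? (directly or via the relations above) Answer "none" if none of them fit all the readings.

Per-candidate check:
(A) acid deposition event — zooplankton density down +; algal biomass up +; water clarity down +; fish kill events +; shoreline vegetation loss -; pH down -
(B) pathogen outbreak — does not account for algal biomass up, shoreline vegetation loss
(C) overfishing of top predator — zooplankton density down +; algal biomass up -; water clarity down +; fish kill events +; shoreline vegetation loss +; pH down +
(D) sediment plume from construction — zooplankton density down +; algal biomass up +; water clarity down + (by surface temperature down → water clarity down); fish kill events + (by shoreline vegetation loss → fish kill events); shoreline vegetation loss +; pH down +
(D) is the only candidate with no mismatches.

D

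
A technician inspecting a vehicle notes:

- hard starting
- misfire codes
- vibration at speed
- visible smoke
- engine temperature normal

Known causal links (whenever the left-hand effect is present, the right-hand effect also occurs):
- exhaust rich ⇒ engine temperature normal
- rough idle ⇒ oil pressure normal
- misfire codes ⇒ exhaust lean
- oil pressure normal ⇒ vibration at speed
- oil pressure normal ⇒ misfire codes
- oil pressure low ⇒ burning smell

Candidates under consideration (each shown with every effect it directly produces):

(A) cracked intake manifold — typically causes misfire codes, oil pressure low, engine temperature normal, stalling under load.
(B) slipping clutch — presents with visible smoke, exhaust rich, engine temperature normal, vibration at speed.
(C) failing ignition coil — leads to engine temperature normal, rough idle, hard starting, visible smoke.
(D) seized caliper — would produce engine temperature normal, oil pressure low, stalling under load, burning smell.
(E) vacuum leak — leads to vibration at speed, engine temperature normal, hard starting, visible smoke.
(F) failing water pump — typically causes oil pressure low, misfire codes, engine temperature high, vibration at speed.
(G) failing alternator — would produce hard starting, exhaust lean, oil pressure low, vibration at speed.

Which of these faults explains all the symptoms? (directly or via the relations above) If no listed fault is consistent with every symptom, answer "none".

Checking each candidate against the observations:
(A) cracked intake manifold — hard starting miss; misfire codes match; vibration at speed miss; visible smoke miss; engine temperature normal match
(B) slipping clutch — hard starting miss; misfire codes miss; vibration at speed match; visible smoke match; engine temperature normal match
(C) failing ignition coil — hard starting match; misfire codes match (through rough idle → oil pressure normal → misfire codes); vibration at speed match (through rough idle → oil pressure normal → vibration at speed); visible smoke match; engine temperature normal match
(D) seized caliper — hard starting miss; misfire codes miss; vibration at speed miss; visible smoke miss; engine temperature normal match
(E) vacuum leak — does not account for misfire codes
(F) failing water pump — hard starting miss; misfire codes match; vibration at speed match; visible smoke miss; engine temperature normal miss
(G) failing alternator — does not account for misfire codes, visible smoke, engine temperature normal
(C) alone accounts for all the evidence.

C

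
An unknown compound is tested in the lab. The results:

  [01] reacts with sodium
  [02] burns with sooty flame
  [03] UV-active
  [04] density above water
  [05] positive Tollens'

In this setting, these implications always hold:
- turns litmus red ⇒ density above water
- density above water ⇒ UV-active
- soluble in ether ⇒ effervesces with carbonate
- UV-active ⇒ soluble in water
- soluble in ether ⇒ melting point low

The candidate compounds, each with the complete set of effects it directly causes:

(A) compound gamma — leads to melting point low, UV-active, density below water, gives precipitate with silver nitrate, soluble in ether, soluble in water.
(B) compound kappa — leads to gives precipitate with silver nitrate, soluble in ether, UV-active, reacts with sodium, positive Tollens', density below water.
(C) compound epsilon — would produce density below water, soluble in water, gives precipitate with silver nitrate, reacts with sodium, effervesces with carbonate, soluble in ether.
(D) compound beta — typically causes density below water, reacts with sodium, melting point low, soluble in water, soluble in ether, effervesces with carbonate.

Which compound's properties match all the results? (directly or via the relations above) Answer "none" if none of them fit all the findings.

For each candidate, compare predicted effects to what was observed:
(A) compound gamma — reacts with sodium -; burns with sooty flame -; UV-active +; density above water -; positive Tollens' -
(B) compound kappa — reacts with sodium +; burns with sooty flame -; UV-active +; density above water -; positive Tollens' +
(C) compound epsilon — reacts with sodium +; burns with sooty flame -; UV-active -; density above water -; positive Tollens' -
(D) compound beta — fails on burns with sooty flame, UV-active, density above water, positive Tollens' (predicts density below water, not density above water)
None of the listed candidates fits everything.

none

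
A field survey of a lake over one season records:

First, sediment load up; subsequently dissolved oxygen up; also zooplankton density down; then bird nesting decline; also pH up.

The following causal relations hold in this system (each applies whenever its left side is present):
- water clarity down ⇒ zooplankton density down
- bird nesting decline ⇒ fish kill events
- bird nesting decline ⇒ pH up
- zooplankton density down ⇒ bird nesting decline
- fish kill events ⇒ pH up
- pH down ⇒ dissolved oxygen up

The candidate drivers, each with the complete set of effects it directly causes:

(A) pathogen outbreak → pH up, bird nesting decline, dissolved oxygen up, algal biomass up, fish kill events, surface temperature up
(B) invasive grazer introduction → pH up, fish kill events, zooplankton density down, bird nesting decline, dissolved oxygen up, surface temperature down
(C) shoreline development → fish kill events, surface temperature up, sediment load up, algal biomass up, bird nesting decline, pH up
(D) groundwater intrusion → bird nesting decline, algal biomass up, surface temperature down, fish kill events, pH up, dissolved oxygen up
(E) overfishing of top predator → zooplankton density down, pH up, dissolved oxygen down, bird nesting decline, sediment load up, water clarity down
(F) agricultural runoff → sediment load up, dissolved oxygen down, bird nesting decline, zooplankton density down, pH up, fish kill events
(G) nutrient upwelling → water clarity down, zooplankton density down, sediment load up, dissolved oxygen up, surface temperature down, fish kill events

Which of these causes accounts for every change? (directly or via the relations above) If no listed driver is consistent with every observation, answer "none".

G

For each candidate, compare predicted effects to what was observed:
(A) pathogen outbreak — does not account for sediment load up, zooplankton density down
(B) invasive grazer introduction — sediment load up miss; dissolved oxygen up match; zooplankton density down match; bird nesting decline match; pH up match
(C) shoreline development — does not account for dissolved oxygen up, zooplankton density down
(D) groundwater intrusion — does not account for sediment load up, zooplankton density down
(E) overfishing of top predator — fails on dissolved oxygen up (predicts dissolved oxygen down, not dissolved oxygen up)
(F) agricultural runoff — sediment load up match; dissolved oxygen up miss; zooplankton density down match; bird nesting decline match; pH up match
(G) nutrient upwelling — sediment load up match; dissolved oxygen up match; zooplankton density down match; bird nesting decline match (by zooplankton density down → bird nesting decline); pH up match (by fish kill events → pH up)
(G) is the only candidate with no mismatches.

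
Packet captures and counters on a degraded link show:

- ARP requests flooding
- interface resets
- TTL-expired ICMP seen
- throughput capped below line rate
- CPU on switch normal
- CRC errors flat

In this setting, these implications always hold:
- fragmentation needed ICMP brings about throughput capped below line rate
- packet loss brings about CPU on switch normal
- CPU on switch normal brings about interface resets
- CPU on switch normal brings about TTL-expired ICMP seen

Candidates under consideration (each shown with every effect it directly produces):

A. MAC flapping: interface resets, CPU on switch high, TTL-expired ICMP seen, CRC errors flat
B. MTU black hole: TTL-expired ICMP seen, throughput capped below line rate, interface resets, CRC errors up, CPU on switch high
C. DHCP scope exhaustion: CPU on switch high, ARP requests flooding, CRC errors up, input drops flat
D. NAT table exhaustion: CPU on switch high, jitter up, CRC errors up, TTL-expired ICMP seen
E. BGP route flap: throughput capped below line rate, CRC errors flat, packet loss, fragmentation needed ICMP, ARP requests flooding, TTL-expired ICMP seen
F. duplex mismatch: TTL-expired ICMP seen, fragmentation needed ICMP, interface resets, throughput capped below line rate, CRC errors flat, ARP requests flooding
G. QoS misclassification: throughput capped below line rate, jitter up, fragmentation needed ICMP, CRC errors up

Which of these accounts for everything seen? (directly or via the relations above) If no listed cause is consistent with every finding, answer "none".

E

Testing each hypothesis:
(A) MAC flapping — fails on ARP requests flooding, throughput capped below line rate, CPU on switch normal (predicts CPU on switch high, not CPU on switch normal)
(B) MTU black hole — ARP requests flooding miss; interface resets match; TTL-expired ICMP seen match; throughput capped below line rate match; CPU on switch normal miss; CRC errors flat miss
(C) DHCP scope exhaustion — ARP requests flooding match; interface resets miss; TTL-expired ICMP seen miss; throughput capped below line rate miss; CPU on switch normal miss; CRC errors flat miss
(D) NAT table exhaustion — ARP requests flooding miss; interface resets miss; TTL-expired ICMP seen match; throughput capped below line rate miss; CPU on switch normal miss; CRC errors flat miss
(E) BGP route flap — ARP requests flooding match; interface resets match (by packet loss → CPU on switch normal → interface resets); TTL-expired ICMP seen match; throughput capped below line rate match; CPU on switch normal match (by packet loss → CPU on switch normal); CRC errors flat match
(F) duplex mismatch — ARP requests flooding match; interface resets match; TTL-expired ICMP seen match; throughput capped below line rate match; CPU on switch normal miss; CRC errors flat match
(G) QoS misclassification — ARP requests flooding miss; interface resets miss; TTL-expired ICMP seen miss; throughput capped below line rate match; CPU on switch normal miss; CRC errors flat miss
(E) is the only candidate with no mismatches.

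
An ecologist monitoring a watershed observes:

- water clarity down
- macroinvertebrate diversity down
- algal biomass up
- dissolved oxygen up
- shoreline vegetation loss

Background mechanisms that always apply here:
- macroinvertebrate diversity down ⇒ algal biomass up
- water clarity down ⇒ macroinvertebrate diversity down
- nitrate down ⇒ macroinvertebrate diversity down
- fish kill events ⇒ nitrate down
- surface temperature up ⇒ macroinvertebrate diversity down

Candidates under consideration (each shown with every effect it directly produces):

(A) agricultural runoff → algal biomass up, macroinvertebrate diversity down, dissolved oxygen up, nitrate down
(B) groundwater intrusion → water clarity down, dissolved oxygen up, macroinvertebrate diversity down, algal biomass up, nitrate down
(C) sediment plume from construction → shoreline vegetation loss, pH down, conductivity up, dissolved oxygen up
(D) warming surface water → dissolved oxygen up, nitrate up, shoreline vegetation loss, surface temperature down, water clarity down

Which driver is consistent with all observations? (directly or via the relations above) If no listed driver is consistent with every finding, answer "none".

D

For each candidate, compare predicted effects to what was observed:
(A) agricultural runoff — water clarity down ✗; macroinvertebrate diversity down ✓; algal biomass up ✓; dissolved oxygen up ✓; shoreline vegetation loss ✗
(B) groundwater intrusion — water clarity down ✓; macroinvertebrate diversity down ✓; algal biomass up ✓; dissolved oxygen up ✓; shoreline vegetation loss ✗
(C) sediment plume from construction — water clarity down ✗; macroinvertebrate diversity down ✗; algal biomass up ✗; dissolved oxygen up ✓; shoreline vegetation loss ✓
(D) warming surface water — accounts for every observation (macroinvertebrate diversity down by water clarity down → macroinvertebrate diversity down)
Only (D) is consistent with every observation.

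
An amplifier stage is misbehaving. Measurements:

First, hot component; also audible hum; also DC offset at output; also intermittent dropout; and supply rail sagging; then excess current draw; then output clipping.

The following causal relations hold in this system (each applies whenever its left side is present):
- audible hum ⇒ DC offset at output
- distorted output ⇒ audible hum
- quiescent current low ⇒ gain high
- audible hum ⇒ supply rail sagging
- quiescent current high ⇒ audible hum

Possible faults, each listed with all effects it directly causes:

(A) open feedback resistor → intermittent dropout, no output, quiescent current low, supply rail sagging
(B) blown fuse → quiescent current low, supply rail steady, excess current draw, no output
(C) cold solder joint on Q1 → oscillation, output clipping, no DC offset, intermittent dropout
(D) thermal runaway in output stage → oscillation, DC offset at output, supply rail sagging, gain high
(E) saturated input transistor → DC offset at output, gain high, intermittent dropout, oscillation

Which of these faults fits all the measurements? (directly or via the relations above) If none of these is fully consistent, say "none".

none

Per-candidate check:
(A) open feedback resistor — does not account for hot component, audible hum, DC offset at output, excess current draw, output clipping
(B) blown fuse — hot component NO; audible hum NO; DC offset at output NO; intermittent dropout NO; supply rail sagging NO; excess current draw yes; output clipping NO
(C) cold solder joint on Q1 — hot component NO; audible hum NO; DC offset at output NO; intermittent dropout yes; supply rail sagging NO; excess current draw NO; output clipping yes
(D) thermal runaway in output stage — does not account for hot component, audible hum, intermittent dropout, excess current draw, output clipping
(E) saturated input transistor — hot component NO; audible hum NO; DC offset at output yes; intermittent dropout yes; supply rail sagging NO; excess current draw NO; output clipping NO
Every candidate fails on at least one observation.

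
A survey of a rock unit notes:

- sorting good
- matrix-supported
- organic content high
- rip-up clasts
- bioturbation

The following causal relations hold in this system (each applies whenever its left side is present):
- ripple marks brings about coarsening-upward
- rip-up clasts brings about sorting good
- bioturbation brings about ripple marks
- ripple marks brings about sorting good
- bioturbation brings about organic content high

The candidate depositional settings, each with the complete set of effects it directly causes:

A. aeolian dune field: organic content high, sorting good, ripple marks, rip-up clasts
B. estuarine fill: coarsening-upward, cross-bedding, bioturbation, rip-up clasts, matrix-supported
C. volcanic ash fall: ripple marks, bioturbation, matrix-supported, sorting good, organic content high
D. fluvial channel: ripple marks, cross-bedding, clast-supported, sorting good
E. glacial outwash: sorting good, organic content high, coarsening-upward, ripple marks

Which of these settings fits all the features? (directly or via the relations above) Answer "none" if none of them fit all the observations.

B

Checking each candidate against the observations:
(A) aeolian dune field — does not account for matrix-supported, bioturbation
(B) estuarine fill — sorting good ✓ (through rip-up clasts → sorting good); matrix-supported ✓; organic content high ✓ (through bioturbation → organic content high); rip-up clasts ✓; bioturbation ✓
(C) volcanic ash fall — sorting good ✓; matrix-supported ✓; organic content high ✓; rip-up clasts ✗; bioturbation ✓
(D) fluvial channel — fails on matrix-supported, organic content high, rip-up clasts, bioturbation (predicts clast-supported, not matrix-supported)
(E) glacial outwash — does not account for matrix-supported, rip-up clasts, bioturbation
(B) alone accounts for all the evidence.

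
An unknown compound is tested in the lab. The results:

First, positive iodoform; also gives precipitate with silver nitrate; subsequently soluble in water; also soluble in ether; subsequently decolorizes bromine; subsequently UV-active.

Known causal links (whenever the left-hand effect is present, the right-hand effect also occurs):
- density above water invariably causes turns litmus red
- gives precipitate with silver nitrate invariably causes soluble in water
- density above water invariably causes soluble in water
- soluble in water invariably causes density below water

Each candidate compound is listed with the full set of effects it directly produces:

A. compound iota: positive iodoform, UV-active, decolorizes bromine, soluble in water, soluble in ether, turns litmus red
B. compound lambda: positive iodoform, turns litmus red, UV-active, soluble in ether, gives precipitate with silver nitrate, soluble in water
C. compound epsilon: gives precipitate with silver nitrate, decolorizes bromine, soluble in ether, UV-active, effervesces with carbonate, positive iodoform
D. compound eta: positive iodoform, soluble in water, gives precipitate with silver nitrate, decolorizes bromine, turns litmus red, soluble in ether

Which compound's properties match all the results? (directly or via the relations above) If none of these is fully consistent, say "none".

C

Checking each candidate against the observations:
(A) compound iota — positive iodoform yes; gives precipitate with silver nitrate NO; soluble in water yes; soluble in ether yes; decolorizes bromine yes; UV-active yes
(B) compound lambda — positive iodoform yes; gives precipitate with silver nitrate yes; soluble in water yes; soluble in ether yes; decolorizes bromine NO; UV-active yes
(C) compound epsilon — accounts for every observation (soluble in water via gives precipitate with silver nitrate → soluble in water)
(D) compound eta — positive iodoform yes; gives precipitate with silver nitrate yes; soluble in water yes; soluble in ether yes; decolorizes bromine yes; UV-active NO
Only (C) is consistent with every observation.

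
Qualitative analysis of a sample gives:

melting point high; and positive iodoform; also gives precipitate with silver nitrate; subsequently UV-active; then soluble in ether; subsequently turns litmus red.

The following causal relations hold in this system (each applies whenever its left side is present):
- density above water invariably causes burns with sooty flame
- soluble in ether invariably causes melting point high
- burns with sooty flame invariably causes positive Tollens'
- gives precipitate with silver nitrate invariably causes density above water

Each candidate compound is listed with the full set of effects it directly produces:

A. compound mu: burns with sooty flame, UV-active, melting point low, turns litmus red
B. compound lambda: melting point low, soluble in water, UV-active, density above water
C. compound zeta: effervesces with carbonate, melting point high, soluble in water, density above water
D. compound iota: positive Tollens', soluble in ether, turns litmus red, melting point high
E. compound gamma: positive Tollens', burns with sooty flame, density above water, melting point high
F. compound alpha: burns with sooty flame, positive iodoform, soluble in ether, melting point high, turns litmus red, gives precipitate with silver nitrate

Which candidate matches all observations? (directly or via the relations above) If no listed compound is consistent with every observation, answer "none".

For each candidate, compare predicted effects to what was observed:
(A) compound mu — melting point high miss; positive iodoform miss; gives precipitate with silver nitrate miss; UV-active match; soluble in ether miss; turns litmus red match
(B) compound lambda — melting point high miss; positive iodoform miss; gives precipitate with silver nitrate miss; UV-active match; soluble in ether miss; turns litmus red miss
(C) compound zeta — does not account for positive iodoform, gives precipitate with silver nitrate, UV-active, soluble in ether, turns litmus red
(D) compound iota — melting point high match; positive iodoform miss; gives precipitate with silver nitrate miss; UV-active miss; soluble in ether match; turns litmus red match
(E) compound gamma — melting point high match; positive iodoform miss; gives precipitate with silver nitrate miss; UV-active miss; soluble in ether miss; turns litmus red miss
(F) compound alpha — does not account for UV-active
No candidate is consistent with all observations.

none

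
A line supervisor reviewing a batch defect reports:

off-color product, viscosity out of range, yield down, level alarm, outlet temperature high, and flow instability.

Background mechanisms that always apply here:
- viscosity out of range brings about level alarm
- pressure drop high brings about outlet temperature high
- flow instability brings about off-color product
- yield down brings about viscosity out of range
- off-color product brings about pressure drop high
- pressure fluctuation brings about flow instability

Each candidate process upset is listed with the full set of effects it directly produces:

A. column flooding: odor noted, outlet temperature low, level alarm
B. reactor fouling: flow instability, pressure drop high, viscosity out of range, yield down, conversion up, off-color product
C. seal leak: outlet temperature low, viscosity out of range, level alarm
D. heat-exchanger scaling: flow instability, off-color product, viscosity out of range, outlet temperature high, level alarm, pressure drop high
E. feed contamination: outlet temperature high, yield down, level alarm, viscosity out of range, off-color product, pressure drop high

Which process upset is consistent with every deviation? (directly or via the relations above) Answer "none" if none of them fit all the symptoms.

Checking each candidate against the observations:
(A) column flooding — fails on off-color product, viscosity out of range, yield down, outlet temperature high, flow instability (predicts outlet temperature low, not outlet temperature high)
(B) reactor fouling — accounts for every observation (level alarm by viscosity out of range → level alarm)
(C) seal leak — off-color product NO; viscosity out of range yes; yield down NO; level alarm yes; outlet temperature high NO; flow instability NO
(D) heat-exchanger scaling — does not account for yield down
(E) feed contamination — off-color product yes; viscosity out of range yes; yield down yes; level alarm yes; outlet temperature high yes; flow instability NO
(B) is the only candidate with no mismatches.

B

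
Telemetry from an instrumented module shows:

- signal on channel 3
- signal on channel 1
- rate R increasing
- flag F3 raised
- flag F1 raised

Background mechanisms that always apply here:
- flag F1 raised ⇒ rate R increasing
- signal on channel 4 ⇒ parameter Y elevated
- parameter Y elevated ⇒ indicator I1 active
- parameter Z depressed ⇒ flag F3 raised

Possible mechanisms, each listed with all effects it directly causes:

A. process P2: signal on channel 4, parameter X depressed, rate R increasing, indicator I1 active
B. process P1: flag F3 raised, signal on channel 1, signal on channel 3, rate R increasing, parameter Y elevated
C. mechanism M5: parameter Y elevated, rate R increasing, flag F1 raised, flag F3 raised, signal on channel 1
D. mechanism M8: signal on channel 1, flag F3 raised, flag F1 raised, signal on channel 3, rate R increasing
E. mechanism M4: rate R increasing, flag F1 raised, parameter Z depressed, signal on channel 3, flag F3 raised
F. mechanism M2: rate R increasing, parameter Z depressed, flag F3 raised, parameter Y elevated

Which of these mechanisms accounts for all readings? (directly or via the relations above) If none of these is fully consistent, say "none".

Testing each hypothesis:
(A) process P2 — does not account for signal on channel 3, signal on channel 1, flag F3 raised, flag F1 raised
(B) process P1 — signal on channel 3 yes; signal on channel 1 yes; rate R increasing yes; flag F3 raised yes; flag F1 raised NO
(C) mechanism M5 — does not account for signal on channel 3
(D) mechanism M8 — accounts for every observation
(E) mechanism M4 — does not account for signal on channel 1
(F) mechanism M2 — signal on channel 3 NO; signal on channel 1 NO; rate R increasing yes; flag F3 raised yes; flag F1 raised NO
Only (D) is consistent with every observation.

D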